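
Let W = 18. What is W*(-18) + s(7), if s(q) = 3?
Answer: -321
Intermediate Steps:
W*(-18) + s(7) = 18*(-18) + 3 = -324 + 3 = -321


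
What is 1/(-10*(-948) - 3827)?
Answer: 1/5653 ≈ 0.00017690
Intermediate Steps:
1/(-10*(-948) - 3827) = 1/(9480 - 3827) = 1/5653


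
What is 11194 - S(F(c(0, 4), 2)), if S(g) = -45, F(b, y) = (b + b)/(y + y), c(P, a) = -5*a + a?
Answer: 11239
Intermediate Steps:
c(P, a) = -4*a
F(b, y) = b/y (F(b, y) = (2*b)/((2*y)) = (2*b)*(1/(2*y)) = b/y)
11194 - S(F(c(0, 4), 2)) = 11194 - 1*(-45) = 11194 + 45 = 11239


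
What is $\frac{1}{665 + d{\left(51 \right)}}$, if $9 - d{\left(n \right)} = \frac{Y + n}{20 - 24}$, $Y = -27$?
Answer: $\frac{1}{680} \approx 0.0014706$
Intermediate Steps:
$d{\left(n \right)} = \frac{9}{4} + \frac{n}{4}$ ($d{\left(n \right)} = 9 - \frac{-27 + n}{20 - 24} = 9 - \frac{-27 + n}{-4} = 9 - \left(-27 + n\right) \left(- \frac{1}{4}\right) = 9 - \left(\frac{27}{4} - \frac{n}{4}\right) = 9 + \left(- \frac{27}{4} + \frac{n}{4}\right) = \frac{9}{4} + \frac{n}{4}$)
$\frac{1}{665 + d{\left(51 \right)}} = \frac{1}{665 + \left(\frac{9}{4} + \frac{1}{4} \cdot 51\right)} = \frac{1}{665 + \left(\frac{9}{4} + \frac{51}{4}\right)} = \frac{1}{665 + 15} = \frac{1}{680}$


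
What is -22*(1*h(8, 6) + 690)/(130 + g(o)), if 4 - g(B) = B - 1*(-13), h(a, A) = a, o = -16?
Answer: -15356/137 ≈ -112.09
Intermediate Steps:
g(B) = -9 - B (g(B) = 4 - (B - 1*(-13)) = 4 - (B + 13) = 4 - (13 + B) = 4 + (-13 - B) = -9 - B)
-22*(1*h(8, 6) + 690)/(130 + g(o)) = -22*(1*8 + 690)/(130 + (-9 - 1*(-16))) = -22*(8 + 690)/(130 + (-9 + 16)) = -15356/(130 + 7) = -15356/137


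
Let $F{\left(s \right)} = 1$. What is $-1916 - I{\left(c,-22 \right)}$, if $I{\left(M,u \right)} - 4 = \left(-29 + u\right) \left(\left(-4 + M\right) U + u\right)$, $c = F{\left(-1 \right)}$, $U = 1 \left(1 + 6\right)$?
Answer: $-4113$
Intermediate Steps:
$U = 7$ ($U = 1 \cdot 7 = 7$)
$c = 1$
$I{\left(M,u \right)} = 4 + \left(-29 + u\right) \left(-28 + u + 7 M\right)$ ($I{\left(M,u \right)} = 4 + \left(-29 + u\right) \left(\left(-4 + M\right) 7 + u\right) = 4 + \left(-29 + u\right) \left(\left(-28 + 7 M\right) + u\right) = 4 + \left(-29 + u\right) \left(-28 + u + 7 M\right)$)
$-1916 - I{\left(c,-22 \right)} = -1916 - \left(816 + \left(-22\right)^{2} - 203 - -1254 + 7 \cdot 1 \left(-22\right)\right) = -1916 - \left(816 + 484 - 203 + 1254 - 154\right) = -1916 - 2197 = -4113$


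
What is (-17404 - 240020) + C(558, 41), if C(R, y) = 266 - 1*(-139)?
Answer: -257019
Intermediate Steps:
C(R, y) = 405 (C(R, y) = 266 + 139 = 405)
(-17404 - 240020) + C(558, 41) = (-17404 - 240020) + 405 = -257424 + 405 = -257019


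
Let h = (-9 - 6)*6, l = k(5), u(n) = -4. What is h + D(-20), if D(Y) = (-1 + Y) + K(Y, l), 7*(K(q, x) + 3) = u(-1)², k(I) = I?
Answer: -782/7 ≈ -111.71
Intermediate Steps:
l = 5
h = -90 (h = -15*6 = -90)
K(q, x) = -5/7 (K(q, x) = -3 + (⅐)*(-4)² = -3 + (⅐)*16 = -3 + 16/7 = -5/7)
D(Y) = -12/7 + Y (D(Y) = (-1 + Y) - 5/7 = -12/7 + Y)
h + D(-20) = -90 + (-12/7 - 20) = -90 - 152/7 = -782/7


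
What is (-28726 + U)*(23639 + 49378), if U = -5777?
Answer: -2519305551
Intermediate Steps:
(-28726 + U)*(23639 + 49378) = (-28726 - 5777)*(23639 + 49378) = -34503*73017 = -2519305551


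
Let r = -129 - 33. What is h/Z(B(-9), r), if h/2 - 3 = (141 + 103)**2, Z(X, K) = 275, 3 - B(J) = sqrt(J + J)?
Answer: 119078/275 ≈ 433.01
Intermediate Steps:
r = -162
B(J) = 3 - sqrt(2)*sqrt(J) (B(J) = 3 - sqrt(J + J) = 3 - sqrt(2*J) = 3 - sqrt(2)*sqrt(J))
h = 119078 (h = 6 + 2*(141 + 103)**2 = 6 + 2*244**2 = 6 + 2*59536 = 6 + 119072 = 119078)
h/Z(B(-9), r) = 119078/275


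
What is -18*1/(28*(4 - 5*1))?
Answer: 9/14 ≈ 0.64286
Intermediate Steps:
-18*1/(28*(4 - 5*1)) = -18*1/(28*(4 - 5)) = -18/(-1*4*7) = -18/((-4*7)) = -18/(-28) = -18*(-1/28) = 9/14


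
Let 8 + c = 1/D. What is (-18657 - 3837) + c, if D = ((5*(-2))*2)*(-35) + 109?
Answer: -18204117/809 ≈ -22502.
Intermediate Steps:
D = 809 (D = -10*2*(-35) + 109 = -20*(-35) + 109 = 700 + 109 = 809)
c = -6471/809 (c = -8 + 1/809 = -6471/809 ≈ -7.9988)
(-18657 - 3837) + c = (-18657 - 3837) - 6471/809 = -22494 - 6471/809 = -18204117/809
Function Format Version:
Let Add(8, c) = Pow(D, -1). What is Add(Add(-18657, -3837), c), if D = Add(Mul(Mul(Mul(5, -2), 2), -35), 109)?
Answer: Rational(-18204117, 809) ≈ -22502.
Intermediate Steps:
D = 809 (D = Add(Mul(Mul(-10, 2), -35), 109) = Add(Mul(-20, -35), 109) = Add(700, 109) = 809)
c = Rational(-6471, 809) (c = Add(-8, Pow(809, -1)) = Add(-8, Rational(1, 809)) = Rational(-6471, 809) ≈ -7.9988)
Add(Add(-18657, -3837), c) = Add(Add(-18657, -3837), Rational(-6471, 809)) = Add(-22494, Rational(-6471, 809)) = Rational(-18204117, 809)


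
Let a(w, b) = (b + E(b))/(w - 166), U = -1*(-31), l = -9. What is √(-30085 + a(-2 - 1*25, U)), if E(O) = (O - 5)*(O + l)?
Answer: 4*I*√70047034/193 ≈ 173.46*I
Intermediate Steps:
U = 31
E(O) = (-9 + O)*(-5 + O) (E(O) = (O - 5)*(O - 9) = (-5 + O)*(-9 + O) = (-9 + O)*(-5 + O))
a(w, b) = (45 + b² - 13*b)/(-166 + w) (a(w, b) = (b + (45 + b² - 14*b))/(w - 166) = (45 + b² - 13*b)/(-166 + w))
√(-30085 + a(-2 - 1*25, U)) = √(-30085 + (45 + 31² - 13*31)/(-166 + (-2 - 1*25))) = √(-30085 + (45 + 961 - 403)/(-166 + (-2 - 25))) = √(-30085 + 603/(-166 - 27)) = √(-30085 + 603/(-193)) = √(-30085 - 1/193*603) = √(-30085 - 603/193) = √(-5807008/193) = 4*I*√70047034/193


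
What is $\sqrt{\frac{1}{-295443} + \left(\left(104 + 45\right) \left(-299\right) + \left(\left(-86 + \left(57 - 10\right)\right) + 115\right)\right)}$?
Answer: $\frac{i \sqrt{431341114913302}}{98481} \approx 210.89 i$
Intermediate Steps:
$\sqrt{\frac{1}{-295443} + \left(\left(104 + 45\right) \left(-299\right) + \left(\left(-86 + \left(57 - 10\right)\right) + 115\right)\right)} = \sqrt{- \frac{1}{295443} + \left(149 \left(-299\right) + \left(\left(-86 + 47\right) + 115\right)\right)} = \sqrt{- \frac{1}{295443} + \left(-44551 + \left(-39 + 115\right)\right)} = \sqrt{- \frac{1}{295443} + \left(-44551 + 76\right)} = \sqrt{- \frac{1}{295443} - 44475} = \sqrt{- \frac{13139827426}{295443}} = \frac{i \sqrt{431341114913302}}{98481}$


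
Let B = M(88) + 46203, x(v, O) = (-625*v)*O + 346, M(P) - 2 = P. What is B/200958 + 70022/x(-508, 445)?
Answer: 1092451622659/4732153826078 ≈ 0.23086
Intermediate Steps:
M(P) = 2 + P
x(v, O) = 346 - 625*O*v (x(v, O) = -625*O*v + 346 = 346 - 625*O*v)
B = 46293 (B = (2 + 88) + 46203 = 90 + 46203 = 46293)
B/200958 + 70022/x(-508, 445) = 46293/200958 + 70022/(346 - 625*445*(-508)) = 46293*(1/200958) + 70022/(346 + 141287500) = 15431/66986 + 70022/141287846 = 15431/66986 + 70022*(1/141287846) = 15431/66986 + 35011/70643923 = 1092451622659/4732153826078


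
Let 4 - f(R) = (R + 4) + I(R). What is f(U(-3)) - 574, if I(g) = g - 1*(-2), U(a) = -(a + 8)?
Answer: -566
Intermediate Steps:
U(a) = -8 - a (U(a) = -(8 + a) = -8 - a)
I(g) = 2 + g (I(g) = g + 2 = 2 + g)
f(R) = -2 - 2*R (f(R) = 4 - ((R + 4) + (2 + R)) = 4 - ((4 + R) + (2 + R)) = 4 - (6 + 2*R) = 4 + (-6 - 2*R) = -2 - 2*R)
f(U(-3)) - 574 = (-2 - 2*(-8 - 1*(-3))) - 574 = (-2 - 2*(-8 + 3)) - 574 = (-2 - 2*(-5)) - 574 = (-2 + 10) - 574 = 8 - 574 = -566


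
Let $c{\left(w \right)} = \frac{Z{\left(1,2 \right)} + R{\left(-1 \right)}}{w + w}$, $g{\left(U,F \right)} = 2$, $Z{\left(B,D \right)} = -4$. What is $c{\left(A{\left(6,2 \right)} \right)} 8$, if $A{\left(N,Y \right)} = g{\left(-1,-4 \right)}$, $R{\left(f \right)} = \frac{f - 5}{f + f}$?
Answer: $-2$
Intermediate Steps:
$R{\left(f \right)} = \frac{-5 + f}{2 f}$
$A{\left(N,Y \right)} = 2$
$c{\left(w \right)} = - \frac{1}{2 w}$ ($c{\left(w \right)} = \frac{-4 + \frac{-5 - 1}{2 \left(-1\right)}}{w + w} = \frac{-4 + \frac{1}{2} \left(-1\right) \left(-6\right)}{2 w} = \left(-4 + 3\right) \frac{1}{2 w} = - \frac{1}{2 w}$)
$c{\left(A{\left(6,2 \right)} \right)} 8 = - \frac{1}{2 \cdot 2} \cdot 8 = \left(- \frac{1}{2}\right) \frac{1}{2} \cdot 8 = \left(- \frac{1}{4}\right) 8 = -2$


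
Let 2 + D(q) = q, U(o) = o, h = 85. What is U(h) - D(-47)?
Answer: 134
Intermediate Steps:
D(q) = -2 + q
U(h) - D(-47) = 85 - (-2 - 47) = 85 - 1*(-49) = 85 + 49 = 134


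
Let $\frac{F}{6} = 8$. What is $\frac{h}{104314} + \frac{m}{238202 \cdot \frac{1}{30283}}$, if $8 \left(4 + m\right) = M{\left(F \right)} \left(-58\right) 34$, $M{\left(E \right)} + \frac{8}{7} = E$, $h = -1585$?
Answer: $- \frac{18249841412125}{12423901714} \approx -1468.9$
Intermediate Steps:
$F = 48$ ($F = 6 \cdot 8 = 48$)
$M{\left(E \right)} = - \frac{8}{7} + E$
$m = - \frac{80880}{7}$ ($m = -4 + \frac{\left(- \frac{8}{7} + 48\right) \left(-58\right) 34}{8} = -4 + \frac{\frac{328}{7} \left(-58\right) 34}{8} = -4 + \frac{\left(- \frac{19024}{7}\right) 34}{8} = -4 + \frac{1}{8} \left(- \frac{646816}{7}\right) = -4 - \frac{80852}{7} = - \frac{80880}{7} \approx -11554.0$)
$\frac{h}{104314} + \frac{m}{238202 \cdot \frac{1}{30283}} = - \frac{1585}{104314} - \frac{80880}{7 \cdot \frac{238202}{30283}} = - \frac{1585}{104314} - \frac{1224644520}{833707} = - \frac{18249841412125}{12423901714}$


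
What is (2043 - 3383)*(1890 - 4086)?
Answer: 2942640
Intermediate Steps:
(2043 - 3383)*(1890 - 4086) = -1340*(-2196) = 2942640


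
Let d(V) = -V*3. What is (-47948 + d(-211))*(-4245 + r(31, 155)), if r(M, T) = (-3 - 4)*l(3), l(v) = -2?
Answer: 200189765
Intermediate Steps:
d(V) = -3*V
r(M, T) = 14 (r(M, T) = (-3 - 4)*(-2) = -7*(-2) = 14)
(-47948 + d(-211))*(-4245 + r(31, 155)) = (-47948 - 3*(-211))*(-4245 + 14) = (-47948 + 633)*(-4231) = -47315*(-4231) = 200189765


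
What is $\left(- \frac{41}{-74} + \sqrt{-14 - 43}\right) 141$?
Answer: $\frac{5781}{74} + 141 i \sqrt{57} \approx 78.122 + 1064.5 i$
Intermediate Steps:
$\left(- \frac{41}{-74} + \sqrt{-14 - 43}\right) 141 = \left(\left(-41\right) \left(- \frac{1}{74}\right) + \sqrt{-57}\right) 141 = \left(\frac{41}{74} + i \sqrt{57}\right) 141 = \frac{5781}{74} + 141 i \sqrt{57}$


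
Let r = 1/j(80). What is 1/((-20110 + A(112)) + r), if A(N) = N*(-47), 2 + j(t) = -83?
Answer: -85/2156791 ≈ -3.9410e-5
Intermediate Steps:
j(t) = -85 (j(t) = -2 - 83 = -85)
A(N) = -47*N
r = -1/85 (r = 1/(-85) = -1/85 ≈ -0.011765)
1/((-20110 + A(112)) + r) = 1/((-20110 - 47*112) - 1/85) = 1/((-20110 - 5264) - 1/85) = 1/(-25374 - 1/85) = 1/(-2156791/85) = -85/2156791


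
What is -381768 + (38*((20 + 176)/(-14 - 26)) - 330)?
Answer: -1911421/5 ≈ -3.8228e+5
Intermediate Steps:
-381768 + (38*((20 + 176)/(-14 - 26)) - 330) = -381768 + (38*(196/(-40)) - 330) = -381768 + (38*(196*(-1/40)) - 330) = -381768 + (38*(-49/10) - 330) = -381768 + (-931/5 - 330) = -381768 - 2581/5 = -1911421/5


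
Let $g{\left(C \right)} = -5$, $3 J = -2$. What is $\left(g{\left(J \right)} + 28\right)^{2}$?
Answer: $529$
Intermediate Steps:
$J = - \frac{2}{3}$ ($J = \frac{1}{3} \left(-2\right) = - \frac{2}{3} \approx -0.66667$)
$\left(g{\left(J \right)} + 28\right)^{2} = \left(-5 + 28\right)^{2} = 23^{2} = 529$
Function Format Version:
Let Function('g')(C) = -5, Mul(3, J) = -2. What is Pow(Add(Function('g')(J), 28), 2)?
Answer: 529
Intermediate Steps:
J = Rational(-2, 3) (J = Mul(Rational(1, 3), -2) = Rational(-2, 3) ≈ -0.66667)
Pow(Add(Function('g')(J), 28), 2) = Pow(Add(-5, 28), 2) = Pow(23, 2) = 529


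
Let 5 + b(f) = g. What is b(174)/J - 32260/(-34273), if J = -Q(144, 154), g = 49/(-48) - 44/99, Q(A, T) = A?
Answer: 700851523/710684928 ≈ 0.98616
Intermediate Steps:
g = -211/144 (g = 49*(-1/48) - 44*1/99 = -49/48 - 4/9 = -211/144 ≈ -1.4653)
b(f) = -931/144 (b(f) = -5 - 211/144 = -931/144)
J = -144 (J = -1*144 = -144)
b(174)/J - 32260/(-34273) = -931/144/(-144) - 32260/(-34273) = -931/144*(-1/144) - 32260*(-1/34273) = 931/20736 + 32260/34273 = 700851523/710684928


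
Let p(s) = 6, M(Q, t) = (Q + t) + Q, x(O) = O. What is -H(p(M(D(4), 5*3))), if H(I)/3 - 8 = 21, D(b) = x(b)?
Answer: -87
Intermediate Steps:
D(b) = b
M(Q, t) = t + 2*Q
H(I) = 87 (H(I) = 24 + 3*21 = 24 + 63 = 87)
-H(p(M(D(4), 5*3))) = -1*87 = -87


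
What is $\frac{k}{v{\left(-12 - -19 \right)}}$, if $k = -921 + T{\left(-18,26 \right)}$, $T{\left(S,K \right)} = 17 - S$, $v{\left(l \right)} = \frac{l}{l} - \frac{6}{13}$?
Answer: $- \frac{11518}{7} \approx -1645.4$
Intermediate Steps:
$v{\left(l \right)} = \frac{7}{13}$ ($v{\left(l \right)} = 1 - \frac{6}{13} = \frac{7}{13}$)
$k = -886$ ($k = -921 + \left(17 - -18\right) = -921 + \left(17 + 18\right) = -921 + 35 = -886$)
$\frac{k}{v{\left(-12 - -19 \right)}} = \frac{1}{\frac{7}{13}} \left(-886\right) = \frac{13}{7} \left(-886\right) = - \frac{11518}{7}$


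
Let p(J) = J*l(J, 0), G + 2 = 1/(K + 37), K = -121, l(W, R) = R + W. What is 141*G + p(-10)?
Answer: -5143/28 ≈ -183.68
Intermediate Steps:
G = -169/84 (G = -2 + 1/(-121 + 37) = -2 + 1/(-84) = -2 - 1/84 = -169/84 ≈ -2.0119)
p(J) = J² (p(J) = J*(0 + J) = J*J = J²)
141*G + p(-10) = 141*(-169/84) + (-10)² = -7943/28 + 100 = -5143/28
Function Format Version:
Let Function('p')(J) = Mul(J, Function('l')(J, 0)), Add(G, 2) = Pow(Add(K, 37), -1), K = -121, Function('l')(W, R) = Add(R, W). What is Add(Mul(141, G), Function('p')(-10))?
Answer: Rational(-5143, 28) ≈ -183.68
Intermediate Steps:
G = Rational(-169, 84) (G = Add(-2, Pow(Add(-121, 37), -1)) = Add(-2, Pow(-84, -1)) = Add(-2, Rational(-1, 84)) = Rational(-169, 84) ≈ -2.0119)
Function('p')(J) = Pow(J, 2) (Function('p')(J) = Mul(J, Add(0, J)) = Mul(J, J) = Pow(J, 2))
Add(Mul(141, G), Function('p')(-10)) = Add(Mul(141, Rational(-169, 84)), Pow(-10, 2)) = Add(Rational(-7943, 28), 100) = Rational(-5143, 28)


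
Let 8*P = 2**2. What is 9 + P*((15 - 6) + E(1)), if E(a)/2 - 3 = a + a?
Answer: 37/2 ≈ 18.500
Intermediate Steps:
E(a) = 6 + 4*a (E(a) = 6 + 2*(a + a) = 6 + 2*(2*a) = 6 + 4*a)
P = 1/2 (P = (1/8)*2**2 = (1/8)*4 = 1/2 ≈ 0.50000)
9 + P*((15 - 6) + E(1)) = 9 + ((15 - 6) + (6 + 4*1))/2 = 9 + (9 + (6 + 4))/2 = 9 + (9 + 10)/2 = 9 + (1/2)*19 = 9 + 19/2 = 37/2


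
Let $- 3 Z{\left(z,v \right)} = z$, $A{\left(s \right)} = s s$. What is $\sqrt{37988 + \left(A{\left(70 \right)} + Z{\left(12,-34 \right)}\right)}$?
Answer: $2 \sqrt{10721} \approx 207.08$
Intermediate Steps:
$A{\left(s \right)} = s^{2}$
$Z{\left(z,v \right)} = - \frac{z}{3}$
$\sqrt{37988 + \left(A{\left(70 \right)} + Z{\left(12,-34 \right)}\right)} = \sqrt{37988 + \left(70^{2} - 4\right)} = \sqrt{37988 + \left(4900 - 4\right)} = \sqrt{37988 + 4896} = \sqrt{42884} = 2 \sqrt{10721}$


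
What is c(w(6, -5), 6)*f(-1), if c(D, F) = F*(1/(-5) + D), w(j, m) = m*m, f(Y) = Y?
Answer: -744/5 ≈ -148.80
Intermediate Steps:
w(j, m) = m**2
c(D, F) = F*(-1/5 + D)
c(w(6, -5), 6)*f(-1) = (6*(-1/5 + (-5)**2))*(-1) = (6*(-1/5 + 25))*(-1) = (6*(124/5))*(-1) = (744/5)*(-1) = -744/5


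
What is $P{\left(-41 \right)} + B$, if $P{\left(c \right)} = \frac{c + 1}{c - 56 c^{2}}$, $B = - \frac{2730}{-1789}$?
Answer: $\frac{257174770}{168482653} \approx 1.5264$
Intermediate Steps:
$B = \frac{2730}{1789}$ ($B = \left(-2730\right) \left(- \frac{1}{1789}\right) = \frac{2730}{1789} \approx 1.526$)
$P{\left(c \right)} = \frac{1 + c}{c - 56 c^{2}}$
$P{\left(-41 \right)} + B = \frac{-1 - -41}{\left(-41\right) \left(-1 + 56 \left(-41\right)\right)} + \frac{2730}{1789} = - \frac{-1 + 41}{41 \left(-1 - 2296\right)} + \frac{2730}{1789} = \left(- \frac{1}{41}\right) \frac{1}{-2297} \cdot 40 + \frac{2730}{1789} = \left(- \frac{1}{41}\right) \left(- \frac{1}{2297}\right) 40 + \frac{2730}{1789} = \frac{40}{94177} + \frac{2730}{1789} = \frac{257174770}{168482653}$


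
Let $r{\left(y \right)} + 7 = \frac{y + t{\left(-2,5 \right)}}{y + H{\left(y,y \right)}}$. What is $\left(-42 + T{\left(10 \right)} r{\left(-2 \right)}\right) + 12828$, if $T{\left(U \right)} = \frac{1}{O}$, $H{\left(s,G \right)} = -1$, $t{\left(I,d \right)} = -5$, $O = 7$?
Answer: $\frac{38356}{3} \approx 12785.0$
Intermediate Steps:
$T{\left(U \right)} = \frac{1}{7}$
$r{\left(y \right)} = -7 + \frac{-5 + y}{-1 + y}$ ($r{\left(y \right)} = -7 + \frac{y - 5}{y - 1} = -7 + \frac{-5 + y}{-1 + y}$)
$\left(-42 + T{\left(10 \right)} r{\left(-2 \right)}\right) + 12828 = \left(-42 + \frac{2 \frac{1}{-1 - 2} \left(1 - -6\right)}{7}\right) + 12828 = \left(-42 + \frac{2 \frac{1}{-3} \left(1 + 6\right)}{7}\right) + 12828 = \left(-42 + \frac{2 \left(- \frac{1}{3}\right) 7}{7}\right) + 12828 = \left(-42 + \frac{1}{7} \left(- \frac{14}{3}\right)\right) + 12828 = \left(-42 - \frac{2}{3}\right) + 12828 = - \frac{128}{3} + 12828 = \frac{38356}{3}$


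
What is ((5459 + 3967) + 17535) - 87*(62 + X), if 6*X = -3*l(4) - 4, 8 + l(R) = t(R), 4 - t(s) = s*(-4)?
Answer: 22147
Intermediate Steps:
t(s) = 4 + 4*s (t(s) = 4 - s*(-4) = 4 - (-4)*s = 4 + 4*s)
l(R) = -4 + 4*R (l(R) = -8 + (4 + 4*R) = -4 + 4*R)
X = -20/3 (X = (-3*(-4 + 4*4) - 4)/6 = (-3*(-4 + 16) - 4)/6 = (-3*12 - 4)/6 = (-36 - 4)/6 = (⅙)*(-40) = -20/3 ≈ -6.6667)
((5459 + 3967) + 17535) - 87*(62 + X) = ((5459 + 3967) + 17535) - 87*(62 - 20/3) = (9426 + 17535) - 87*166/3 = 26961 - 4814 = 22147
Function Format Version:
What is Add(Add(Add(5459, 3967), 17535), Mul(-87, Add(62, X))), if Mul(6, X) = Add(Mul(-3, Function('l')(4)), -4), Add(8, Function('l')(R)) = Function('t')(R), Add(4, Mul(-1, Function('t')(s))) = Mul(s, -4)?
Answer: 22147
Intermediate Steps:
Function('t')(s) = Add(4, Mul(4, s)) (Function('t')(s) = Add(4, Mul(-1, Mul(s, -4))) = Add(4, Mul(-1, Mul(-4, s))) = Add(4, Mul(4, s)))
Function('l')(R) = Add(-4, Mul(4, R)) (Function('l')(R) = Add(-8, Add(4, Mul(4, R))) = Add(-4, Mul(4, R)))
X = Rational(-20, 3) (X = Mul(Rational(1, 6), Add(Mul(-3, Add(-4, Mul(4, 4))), -4)) = Mul(Rational(1, 6), Add(Mul(-3, Add(-4, 16)), -4)) = Mul(Rational(1, 6), Add(Mul(-3, 12), -4)) = Mul(Rational(1, 6), Add(-36, -4)) = Mul(Rational(1, 6), -40) = Rational(-20, 3) ≈ -6.6667)
Add(Add(Add(5459, 3967), 17535), Mul(-87, Add(62, X))) = Add(Add(Add(5459, 3967), 17535), Mul(-87, Add(62, Rational(-20, 3)))) = Add(Add(9426, 17535), Mul(-87, Rational(166, 3))) = Add(26961, -4814) = 22147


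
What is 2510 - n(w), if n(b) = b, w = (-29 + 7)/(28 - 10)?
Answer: 22601/9 ≈ 2511.2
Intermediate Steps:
w = -11/9 (w = -22/18 = -22*1/18 = -11/9 ≈ -1.2222)
2510 - n(w) = 2510 - 1*(-11/9) = 2510 + 11/9 = 22601/9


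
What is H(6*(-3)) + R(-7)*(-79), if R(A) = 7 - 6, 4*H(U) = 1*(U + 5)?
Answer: -329/4 ≈ -82.250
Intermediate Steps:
H(U) = 5/4 + U/4 (H(U) = (1*(U + 5))/4 = (1*(5 + U))/4 = (5 + U)/4 = 5/4 + U/4)
R(A) = 1
H(6*(-3)) + R(-7)*(-79) = (5/4 + (6*(-3))/4) + 1*(-79) = (5/4 + (1/4)*(-18)) - 79 = (5/4 - 9/2) - 79 = -13/4 - 79 = -329/4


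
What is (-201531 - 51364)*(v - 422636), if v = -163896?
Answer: 148331010140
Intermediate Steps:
(-201531 - 51364)*(v - 422636) = (-201531 - 51364)*(-163896 - 422636) = -252895*(-586532) = 148331010140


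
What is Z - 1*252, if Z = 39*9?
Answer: 99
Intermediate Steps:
Z = 351
Z - 1*252 = 351 - 1*252 = 351 - 252 = 99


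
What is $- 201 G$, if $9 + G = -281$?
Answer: $58290$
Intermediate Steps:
$G = -290$ ($G = -9 - 281 = -290$)
$- 201 G = \left(-201\right) \left(-290\right) = 58290$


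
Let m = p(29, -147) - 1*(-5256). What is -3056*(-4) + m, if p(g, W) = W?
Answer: 17333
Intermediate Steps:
m = 5109 (m = -147 - 1*(-5256) = -147 + 5256 = 5109)
-3056*(-4) + m = -3056*(-4) + 5109 = 12224 + 5109 = 17333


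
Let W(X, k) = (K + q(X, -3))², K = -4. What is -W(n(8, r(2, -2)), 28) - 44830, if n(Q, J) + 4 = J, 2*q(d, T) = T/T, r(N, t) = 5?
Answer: -179369/4 ≈ -44842.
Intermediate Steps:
q(d, T) = ½ (q(d, T) = (T/T)/2 = (½)*1 = ½)
n(Q, J) = -4 + J
W(X, k) = 49/4 (W(X, k) = (-4 + ½)² = (-7/2)² = 49/4)
-W(n(8, r(2, -2)), 28) - 44830 = -1*49/4 - 44830 = -49/4 - 44830 = -179369/4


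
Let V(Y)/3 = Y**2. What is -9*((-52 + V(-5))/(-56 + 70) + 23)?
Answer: -3105/14 ≈ -221.79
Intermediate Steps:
V(Y) = 3*Y**2
-9*((-52 + V(-5))/(-56 + 70) + 23) = -9*((-52 + 3*(-5)**2)/(-56 + 70) + 23) = -9*((-52 + 3*25)/14 + 23) = -9*((-52 + 75)*(1/14) + 23) = -9*(23*(1/14) + 23) = -9*(23/14 + 23) = -9*345/14 = -3105/14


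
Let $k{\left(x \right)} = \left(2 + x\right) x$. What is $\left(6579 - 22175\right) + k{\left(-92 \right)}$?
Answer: $-7316$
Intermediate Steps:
$k{\left(x \right)} = x \left(2 + x\right)$
$\left(6579 - 22175\right) + k{\left(-92 \right)} = \left(6579 - 22175\right) - 92 \left(2 - 92\right) = -15596 - -8280 = -15596 + 8280 = -7316$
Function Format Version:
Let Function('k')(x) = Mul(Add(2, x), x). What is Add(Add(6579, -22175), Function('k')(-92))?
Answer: -7316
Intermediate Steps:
Function('k')(x) = Mul(x, Add(2, x))
Add(Add(6579, -22175), Function('k')(-92)) = Add(Add(6579, -22175), Mul(-92, Add(2, -92))) = Add(-15596, Mul(-92, -90)) = Add(-15596, 8280) = -7316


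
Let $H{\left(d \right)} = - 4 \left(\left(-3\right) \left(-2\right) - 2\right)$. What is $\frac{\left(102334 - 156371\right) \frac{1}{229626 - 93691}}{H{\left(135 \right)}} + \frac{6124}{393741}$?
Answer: $\frac{34596037457}{856370925360} \approx 0.040398$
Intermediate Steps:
$H{\left(d \right)} = -16$ ($H{\left(d \right)} = - 4 \left(6 - 2\right) = \left(-4\right) 4 = -16$)
$\frac{\left(102334 - 156371\right) \frac{1}{229626 - 93691}}{H{\left(135 \right)}} + \frac{6124}{393741} = \frac{\left(102334 - 156371\right) \frac{1}{229626 - 93691}}{-16} + \frac{6124}{393741} = - \frac{54037}{135935} \left(- \frac{1}{16}\right) + 6124 \cdot \frac{1}{393741} = \left(-54037\right) \frac{1}{135935} \left(- \frac{1}{16}\right) + \frac{6124}{393741} = \left(- \frac{54037}{135935}\right) \left(- \frac{1}{16}\right) + \frac{6124}{393741} = \frac{54037}{2174960} + \frac{6124}{393741} = \frac{34596037457}{856370925360}$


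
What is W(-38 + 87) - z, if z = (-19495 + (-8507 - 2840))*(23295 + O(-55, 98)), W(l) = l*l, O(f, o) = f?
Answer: 716770481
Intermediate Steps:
W(l) = l²
z = -716768080 (z = (-19495 + (-8507 - 2840))*(23295 - 55) = (-19495 - 11347)*23240 = -30842*23240 = -716768080)
W(-38 + 87) - z = (-38 + 87)² - 1*(-716768080) = 49² + 716768080 = 2401 + 716768080 = 716770481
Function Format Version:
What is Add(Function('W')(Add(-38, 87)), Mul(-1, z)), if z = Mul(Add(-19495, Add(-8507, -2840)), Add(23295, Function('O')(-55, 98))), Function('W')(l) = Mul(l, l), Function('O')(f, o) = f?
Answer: 716770481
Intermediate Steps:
Function('W')(l) = Pow(l, 2)
z = -716768080 (z = Mul(Add(-19495, Add(-8507, -2840)), Add(23295, -55)) = Mul(Add(-19495, -11347), 23240) = Mul(-30842, 23240) = -716768080)
Add(Function('W')(Add(-38, 87)), Mul(-1, z)) = Add(Pow(Add(-38, 87), 2), Mul(-1, -716768080)) = Add(Pow(49, 2), 716768080) = Add(2401, 716768080) = 716770481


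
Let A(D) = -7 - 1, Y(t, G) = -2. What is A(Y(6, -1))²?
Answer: 64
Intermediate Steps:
A(D) = -8
A(Y(6, -1))² = (-8)² = 64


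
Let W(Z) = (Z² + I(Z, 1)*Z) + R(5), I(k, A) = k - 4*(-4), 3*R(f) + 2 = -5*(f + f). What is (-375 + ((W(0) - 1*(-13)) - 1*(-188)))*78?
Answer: -14924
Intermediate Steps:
R(f) = -⅔ - 10*f/3 (R(f) = -⅔ + (-5*(f + f))/3 = -⅔ + (-10*f)/3 = -⅔ - 10*f/3)
I(k, A) = 16 + k (I(k, A) = k + 16 = 16 + k)
W(Z) = -52/3 + Z² + Z*(16 + Z) (W(Z) = (Z² + (16 + Z)*Z) + (-⅔ - 10/3*5) = (Z² + Z*(16 + Z)) + (-⅔ - 50/3) = (Z² + Z*(16 + Z)) - 52/3 = -52/3 + Z² + Z*(16 + Z))
(-375 + ((W(0) - 1*(-13)) - 1*(-188)))*78 = (-375 + (((-52/3 + 2*0² + 16*0) - 1*(-13)) - 1*(-188)))*78 = (-375 + (((-52/3 + 2*0 + 0) + 13) + 188))*78 = (-375 + (((-52/3 + 0 + 0) + 13) + 188))*78 = (-375 + ((-52/3 + 13) + 188))*78 = (-375 + (-13/3 + 188))*78 = (-375 + 551/3)*78 = -574/3*78 = -14924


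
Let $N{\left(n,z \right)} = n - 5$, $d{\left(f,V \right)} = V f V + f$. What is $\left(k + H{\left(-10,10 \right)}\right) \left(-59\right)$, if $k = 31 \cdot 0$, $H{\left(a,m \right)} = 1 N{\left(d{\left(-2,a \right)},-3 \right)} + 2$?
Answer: $12095$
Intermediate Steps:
$d{\left(f,V \right)} = f + f V^{2}$ ($d{\left(f,V \right)} = f V^{2} + f = f + f V^{2}$)
$N{\left(n,z \right)} = -5 + n$
$H{\left(a,m \right)} = -5 - 2 a^{2}$ ($H{\left(a,m \right)} = 1 \left(-5 - 2 \left(1 + a^{2}\right)\right) + 2 = 1 \left(-5 - \left(2 + 2 a^{2}\right)\right) + 2 = 1 \left(-7 - 2 a^{2}\right) + 2 = \left(-7 - 2 a^{2}\right) + 2 = -5 - 2 a^{2}$)
$k = 0$
$\left(k + H{\left(-10,10 \right)}\right) \left(-59\right) = \left(0 - \left(5 + 2 \left(-10\right)^{2}\right)\right) \left(-59\right) = \left(0 - 205\right) \left(-59\right) = \left(-205\right) \left(-59\right) = 12095$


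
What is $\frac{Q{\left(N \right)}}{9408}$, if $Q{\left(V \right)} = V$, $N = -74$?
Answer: $- \frac{37}{4704} \approx -0.0078657$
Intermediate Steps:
$\frac{Q{\left(N \right)}}{9408} = - \frac{74}{9408} = \left(-74\right) \frac{1}{9408} = - \frac{37}{4704}$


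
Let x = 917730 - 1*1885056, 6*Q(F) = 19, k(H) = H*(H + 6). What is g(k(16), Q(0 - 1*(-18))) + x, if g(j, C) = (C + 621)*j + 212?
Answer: -2242222/3 ≈ -7.4741e+5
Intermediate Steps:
k(H) = H*(6 + H)
Q(F) = 19/6 (Q(F) = (1/6)*19 = 19/6)
g(j, C) = 212 + j*(621 + C) (g(j, C) = (621 + C)*j + 212 = j*(621 + C) + 212 = 212 + j*(621 + C))
x = -967326 (x = 917730 - 1885056 = -967326)
g(k(16), Q(0 - 1*(-18))) + x = (212 + 621*(16*(6 + 16)) + 19*(16*(6 + 16))/6) - 967326 = (212 + 621*(16*22) + 19*(16*22)/6) - 967326 = (212 + 621*352 + (19/6)*352) - 967326 = (212 + 218592 + 3344/3) - 967326 = 659756/3 - 967326 = -2242222/3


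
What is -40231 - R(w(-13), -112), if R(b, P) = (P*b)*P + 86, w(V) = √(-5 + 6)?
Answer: -52861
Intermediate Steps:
w(V) = 1 (w(V) = √1 = 1)
R(b, P) = 86 + b*P² (R(b, P) = b*P² + 86 = 86 + b*P²)
-40231 - R(w(-13), -112) = -40231 - (86 + 1*(-112)²) = -40231 - (86 + 1*12544) = -40231 - (86 + 12544) = -40231 - 1*12630 = -40231 - 12630 = -52861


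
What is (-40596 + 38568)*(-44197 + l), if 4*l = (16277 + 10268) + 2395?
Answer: 74958936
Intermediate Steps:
l = 7235 (l = ((16277 + 10268) + 2395)/4 = (26545 + 2395)/4 = (1/4)*28940 = 7235)
(-40596 + 38568)*(-44197 + l) = (-40596 + 38568)*(-44197 + 7235) = -2028*(-36962) = 74958936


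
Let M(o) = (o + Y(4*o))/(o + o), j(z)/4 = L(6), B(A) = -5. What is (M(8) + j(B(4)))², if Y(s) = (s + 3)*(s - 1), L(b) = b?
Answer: 2181529/256 ≈ 8521.6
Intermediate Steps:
Y(s) = (-1 + s)*(3 + s) (Y(s) = (3 + s)*(-1 + s) = (-1 + s)*(3 + s))
j(z) = 24 (j(z) = 4*6 = 24)
M(o) = (-3 + 9*o + 16*o²)/(2*o) (M(o) = (o + (-3 + (4*o)² + 2*(4*o)))/(o + o) = (o + (-3 + 16*o² + 8*o))/((2*o)) = (o + (-3 + 8*o + 16*o²))*(1/(2*o)) = (-3 + 9*o + 16*o²)*(1/(2*o)) = (-3 + 9*o + 16*o²)/(2*o))
(M(8) + j(B(4)))² = ((9/2 + 8*8 - 3/2/8) + 24)² = ((9/2 + 64 - 3/2*⅛) + 24)² = ((9/2 + 64 - 3/16) + 24)² = (1093/16 + 24)² = (1477/16)² = 2181529/256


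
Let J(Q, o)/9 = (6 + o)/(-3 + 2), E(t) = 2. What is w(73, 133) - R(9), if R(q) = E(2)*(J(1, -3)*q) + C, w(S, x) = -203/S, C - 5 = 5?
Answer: 34545/73 ≈ 473.22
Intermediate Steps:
C = 10 (C = 5 + 5 = 10)
J(Q, o) = -54 - 9*o (J(Q, o) = 9*((6 + o)/(-3 + 2)) = 9*((6 + o)/(-1)) = 9*((6 + o)*(-1)) = 9*(-6 - o) = -54 - 9*o)
R(q) = 10 - 54*q (R(q) = 2*((-54 - 9*(-3))*q) + 10 = 2*((-54 + 27)*q) + 10 = 2*(-27*q) + 10 = -54*q + 10 = 10 - 54*q)
w(73, 133) - R(9) = -203/73 - (10 - 54*9) = -203*1/73 - (10 - 486) = -203/73 - 1*(-476) = -203/73 + 476 = 34545/73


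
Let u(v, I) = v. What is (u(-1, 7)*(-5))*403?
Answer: 2015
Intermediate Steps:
(u(-1, 7)*(-5))*403 = -1*(-5)*403 = 5*403 = 2015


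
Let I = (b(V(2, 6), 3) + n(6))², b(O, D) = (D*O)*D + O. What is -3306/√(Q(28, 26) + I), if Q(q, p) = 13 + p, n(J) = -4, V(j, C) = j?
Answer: -3306*√295/295 ≈ -192.48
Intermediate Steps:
b(O, D) = O + O*D² (b(O, D) = O*D² + O = O + O*D²)
I = 256 (I = (2*(1 + 3²) - 4)² = (2*(1 + 9) - 4)² = (2*10 - 4)² = (20 - 4)² = 16² = 256)
-3306/√(Q(28, 26) + I) = -3306/√((13 + 26) + 256) = -3306/√(39 + 256) = -3306*√295/295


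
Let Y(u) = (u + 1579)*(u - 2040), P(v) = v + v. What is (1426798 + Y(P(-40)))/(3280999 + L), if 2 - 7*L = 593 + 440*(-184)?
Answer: -2042929/3841227 ≈ -0.53184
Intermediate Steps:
P(v) = 2*v
Y(u) = (-2040 + u)*(1579 + u) (Y(u) = (1579 + u)*(-2040 + u) = (-2040 + u)*(1579 + u))
L = 80369/7 (L = 2/7 - (593 + 440*(-184))/7 = 2/7 - (593 - 80960)/7 = 2/7 - ⅐*(-80367) = 2/7 + 11481 = 80369/7 ≈ 11481.)
(1426798 + Y(P(-40)))/(3280999 + L) = (1426798 + (-3221160 + (2*(-40))² - 922*(-40)))/(3280999 + 80369/7) = (1426798 + (-3221160 + (-80)² - 461*(-80)))/(23047362/7) = (1426798 + (-3221160 + 6400 + 36880))*(7/23047362) = (1426798 - 3177880)*(7/23047362) = -1751082*7/23047362 = -2042929/3841227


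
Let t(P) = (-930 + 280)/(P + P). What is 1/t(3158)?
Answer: -3158/325 ≈ -9.7169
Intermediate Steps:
t(P) = -325/P (t(P) = -650*1/(2*P) = -325/P)
1/t(3158) = 1/(-325/3158) = -3158/325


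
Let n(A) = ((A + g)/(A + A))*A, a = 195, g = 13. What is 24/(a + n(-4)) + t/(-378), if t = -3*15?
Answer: 191/798 ≈ 0.23935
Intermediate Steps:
n(A) = 13/2 + A/2 (n(A) = ((A + 13)/(A + A))*A = ((13 + A)/((2*A)))*A = ((13 + A)*(1/(2*A)))*A = ((13 + A)/(2*A))*A = 13/2 + A/2)
t = -45
24/(a + n(-4)) + t/(-378) = 24/(195 + (13/2 + (1/2)*(-4))) - 45/(-378) = 24/(195 + (13/2 - 2)) - 45*(-1/378) = 24/(195 + 9/2) + 5/42 = 24/(399/2) + 5/42 = 24*(2/399) + 5/42 = 16/133 + 5/42 = 191/798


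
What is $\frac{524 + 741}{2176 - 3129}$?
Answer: $- \frac{1265}{953} \approx -1.3274$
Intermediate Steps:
$\frac{524 + 741}{2176 - 3129} = \frac{1265}{-953} = 1265 \left(- \frac{1}{953}\right) = - \frac{1265}{953}$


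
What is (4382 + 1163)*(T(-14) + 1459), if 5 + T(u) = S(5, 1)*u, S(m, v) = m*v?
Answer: 7674280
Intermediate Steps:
T(u) = -5 + 5*u (T(u) = -5 + (5*1)*u = -5 + 5*u)
(4382 + 1163)*(T(-14) + 1459) = (4382 + 1163)*((-5 + 5*(-14)) + 1459) = 5545*((-5 - 70) + 1459) = 5545*(-75 + 1459) = 5545*1384 = 7674280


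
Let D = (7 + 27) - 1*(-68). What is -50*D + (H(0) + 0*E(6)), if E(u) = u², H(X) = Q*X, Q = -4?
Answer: -5100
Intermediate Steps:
H(X) = -4*X
D = 102 (D = 34 + 68 = 102)
-50*D + (H(0) + 0*E(6)) = -50*102 + (-4*0 + 0*6²) = -5100 + (0 + 0*36) = -5100 + (0 + 0) = -5100 + 0 = -5100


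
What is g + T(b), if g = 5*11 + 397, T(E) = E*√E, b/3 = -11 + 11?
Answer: 452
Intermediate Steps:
b = 0 (b = 3*(-11 + 11) = 3*0 = 0)
T(E) = E^(3/2)
g = 452 (g = 55 + 397 = 452)
g + T(b) = 452 + 0^(3/2) = 452 + 0 = 452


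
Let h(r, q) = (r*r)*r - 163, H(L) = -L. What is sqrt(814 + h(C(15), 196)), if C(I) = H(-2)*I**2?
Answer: sqrt(91125651) ≈ 9546.0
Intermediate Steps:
C(I) = 2*I**2 (C(I) = (-1*(-2))*I**2 = 2*I**2)
h(r, q) = -163 + r**3 (h(r, q) = r**2*r - 163 = r**3 - 163 = -163 + r**3)
sqrt(814 + h(C(15), 196)) = sqrt(814 + (-163 + (2*15**2)**3)) = sqrt(814 + (-163 + (2*225)**3)) = sqrt(814 + (-163 + 450**3)) = sqrt(814 + (-163 + 91125000)) = sqrt(814 + 91124837) = sqrt(91125651)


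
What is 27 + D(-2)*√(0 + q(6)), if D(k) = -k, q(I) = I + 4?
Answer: 27 + 2*√10 ≈ 33.325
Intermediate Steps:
q(I) = 4 + I
27 + D(-2)*√(0 + q(6)) = 27 + (-1*(-2))*√(0 + (4 + 6)) = 27 + 2*√(0 + 10) = 27 + 2*√10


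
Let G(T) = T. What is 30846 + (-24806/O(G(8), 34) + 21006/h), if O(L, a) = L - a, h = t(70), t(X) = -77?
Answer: 31558799/1001 ≈ 31527.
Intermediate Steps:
h = -77
30846 + (-24806/O(G(8), 34) + 21006/h) = 30846 + (-24806/(8 - 1*34) + 21006/(-77)) = 30846 + (-24806/(8 - 34) + 21006*(-1/77)) = 30846 + (-24806/(-26) - 21006/77) = 30846 + (-24806*(-1/26) - 21006/77) = 30846 + (12403/13 - 21006/77) = 30846 + 681953/1001 = 31558799/1001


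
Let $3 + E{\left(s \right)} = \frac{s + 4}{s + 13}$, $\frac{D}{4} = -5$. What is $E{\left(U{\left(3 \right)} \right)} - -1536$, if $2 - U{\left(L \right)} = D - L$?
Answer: $\frac{58283}{38} \approx 1533.8$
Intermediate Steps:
$D = -20$ ($D = 4 \left(-5\right) = -20$)
$U{\left(L \right)} = 22 + L$ ($U{\left(L \right)} = 2 - \left(-20 - L\right) = 2 + \left(20 + L\right) = 22 + L$)
$E{\left(s \right)} = -3 + \frac{4 + s}{13 + s}$ ($E{\left(s \right)} = -3 + \frac{s + 4}{s + 13} = -3 + \frac{4 + s}{13 + s}$)
$E{\left(U{\left(3 \right)} \right)} - -1536 = \frac{-35 - 2 \left(22 + 3\right)}{13 + \left(22 + 3\right)} - -1536 = \frac{-35 - 50}{13 + 25} + 1536 = \frac{-35 - 50}{38} + 1536 = \frac{1}{38} \left(-85\right) + 1536 = - \frac{85}{38} + 1536 = \frac{58283}{38}$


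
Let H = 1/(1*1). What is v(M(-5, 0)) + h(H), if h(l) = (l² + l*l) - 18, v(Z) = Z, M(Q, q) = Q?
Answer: -21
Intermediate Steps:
H = 1 (H = 1/1 = 1)
h(l) = -18 + 2*l² (h(l) = (l² + l²) - 18 = 2*l² - 18 = -18 + 2*l²)
v(M(-5, 0)) + h(H) = -5 + (-18 + 2*1²) = -5 + (-18 + 2*1) = -5 + (-18 + 2) = -5 - 16 = -21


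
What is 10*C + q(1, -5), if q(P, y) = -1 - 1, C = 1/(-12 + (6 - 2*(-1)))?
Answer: -9/2 ≈ -4.5000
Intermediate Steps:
C = -¼ (C = 1/(-12 + (6 + 2)) = 1/(-12 + 8) = 1/(-4) = -¼ ≈ -0.25000)
q(P, y) = -2
10*C + q(1, -5) = 10*(-¼) - 2 = -5/2 - 2 = -9/2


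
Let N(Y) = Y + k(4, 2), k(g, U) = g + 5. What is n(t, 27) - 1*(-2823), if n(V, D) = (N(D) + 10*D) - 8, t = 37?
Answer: 3121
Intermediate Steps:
k(g, U) = 5 + g
N(Y) = 9 + Y (N(Y) = Y + (5 + 4) = Y + 9 = 9 + Y)
n(V, D) = 1 + 11*D (n(V, D) = ((9 + D) + 10*D) - 8 = (9 + 11*D) - 8 = 1 + 11*D)
n(t, 27) - 1*(-2823) = (1 + 11*27) - 1*(-2823) = (1 + 297) + 2823 = 298 + 2823 = 3121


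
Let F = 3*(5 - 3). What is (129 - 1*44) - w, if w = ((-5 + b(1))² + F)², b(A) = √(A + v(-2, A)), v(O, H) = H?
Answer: -1204 + 660*√2 ≈ -270.62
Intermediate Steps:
b(A) = √2*√A (b(A) = √(A + A) = √(2*A) = √2*√A)
F = 6 (F = 3*2 = 6)
w = (6 + (-5 + √2)²)² (w = ((-5 + √2*√1)² + 6)² = ((-5 + √2*1)² + 6)² = ((-5 + √2)² + 6)² = (6 + (-5 + √2)²)² ≈ 355.62)
(129 - 1*44) - w = (129 - 1*44) - (1289 - 660*√2) = (129 - 44) + (-1289 + 660*√2) = 85 + (-1289 + 660*√2) = -1204 + 660*√2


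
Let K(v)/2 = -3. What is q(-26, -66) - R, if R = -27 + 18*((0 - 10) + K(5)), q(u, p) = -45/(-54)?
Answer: 1895/6 ≈ 315.83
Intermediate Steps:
K(v) = -6 (K(v) = 2*(-3) = -6)
q(u, p) = ⅚ (q(u, p) = -45*(-1/54) = ⅚)
R = -315 (R = -27 + 18*((0 - 10) - 6) = -27 + 18*(-10 - 6) = -27 + 18*(-16) = -27 - 288 = -315)
q(-26, -66) - R = ⅚ - 1*(-315) = ⅚ + 315 = 1895/6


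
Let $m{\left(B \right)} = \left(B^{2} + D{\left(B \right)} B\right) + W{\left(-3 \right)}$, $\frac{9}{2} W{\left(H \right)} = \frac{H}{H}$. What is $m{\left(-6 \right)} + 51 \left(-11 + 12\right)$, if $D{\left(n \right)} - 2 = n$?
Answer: $\frac{1001}{9} \approx 111.22$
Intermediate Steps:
$W{\left(H \right)} = \frac{2}{9}$ ($W{\left(H \right)} = \frac{2 \frac{H}{H}}{9} = \frac{2}{9} \cdot 1 = \frac{2}{9}$)
$D{\left(n \right)} = 2 + n$
$m{\left(B \right)} = \frac{2}{9} + B^{2} + B \left(2 + B\right)$ ($m{\left(B \right)} = \left(B^{2} + \left(2 + B\right) B\right) + \frac{2}{9} = \left(B^{2} + B \left(2 + B\right)\right) + \frac{2}{9} = \frac{2}{9} + B^{2} + B \left(2 + B\right)$)
$m{\left(-6 \right)} + 51 \left(-11 + 12\right) = \left(\frac{2}{9} + 2 \left(-6\right) + 2 \left(-6\right)^{2}\right) + 51 \left(-11 + 12\right) = \left(\frac{2}{9} - 12 + 2 \cdot 36\right) + 51 \cdot 1 = \left(\frac{2}{9} - 12 + 72\right) + 51 = \frac{542}{9} + 51 = \frac{1001}{9}$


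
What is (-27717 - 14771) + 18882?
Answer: -23606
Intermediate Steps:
(-27717 - 14771) + 18882 = -42488 + 18882 = -23606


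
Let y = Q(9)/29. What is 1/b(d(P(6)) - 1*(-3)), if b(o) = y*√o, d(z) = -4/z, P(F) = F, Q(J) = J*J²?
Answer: 29*√21/5103 ≈ 0.026042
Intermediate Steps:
Q(J) = J³
y = 729/29 (y = 9³/29 = 729*(1/29) = 729/29 ≈ 25.138)
b(o) = 729*√o/29
1/b(d(P(6)) - 1*(-3)) = 1/(729*√(-4/6 - 1*(-3))/29) = 1/(729*√(-4*⅙ + 3)/29) = 1/(729*√(-⅔ + 3)/29) = 1/(729*√(7/3)/29) = 1/(729*(√21/3)/29) = 1/(243*√21/29) = 29*√21/5103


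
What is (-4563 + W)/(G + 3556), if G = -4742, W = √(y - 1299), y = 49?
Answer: 4563/1186 - 25*I*√2/1186 ≈ 3.8474 - 0.029811*I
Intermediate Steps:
W = 25*I*√2 (W = √(49 - 1299) = √(-1250) = 25*I*√2 ≈ 35.355*I)
(-4563 + W)/(G + 3556) = (-4563 + 25*I*√2)/(-4742 + 3556) = (-4563 + 25*I*√2)/(-1186) = (-4563 + 25*I*√2)*(-1/1186) = 4563/1186 - 25*I*√2/1186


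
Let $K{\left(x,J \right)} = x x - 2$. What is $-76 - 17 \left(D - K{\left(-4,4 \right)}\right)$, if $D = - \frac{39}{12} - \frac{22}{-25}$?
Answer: $\frac{20229}{100} \approx 202.29$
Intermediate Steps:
$K{\left(x,J \right)} = -2 + x^{2}$ ($K{\left(x,J \right)} = x^{2} - 2 = -2 + x^{2}$)
$D = - \frac{237}{100}$ ($D = \left(-39\right) \frac{1}{12} - - \frac{22}{25} = - \frac{13}{4} + \frac{22}{25} = - \frac{237}{100} \approx -2.37$)
$-76 - 17 \left(D - K{\left(-4,4 \right)}\right) = -76 - 17 \left(- \frac{237}{100} - \left(-2 + \left(-4\right)^{2}\right)\right) = -76 - 17 \left(- \frac{237}{100} - \left(-2 + 16\right)\right) = -76 - 17 \left(- \frac{237}{100} - 14\right) = -76 - - \frac{27829}{100} = -76 + \frac{27829}{100} = \frac{20229}{100}$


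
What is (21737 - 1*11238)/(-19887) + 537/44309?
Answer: -454520872/881173083 ≈ -0.51581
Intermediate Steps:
(21737 - 1*11238)/(-19887) + 537/44309 = (21737 - 11238)*(-1/19887) + 537*(1/44309) = 10499*(-1/19887) + 537/44309 = -10499/19887 + 537/44309 = -454520872/881173083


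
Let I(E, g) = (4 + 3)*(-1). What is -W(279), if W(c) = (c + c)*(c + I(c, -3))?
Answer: -151776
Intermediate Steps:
I(E, g) = -7 (I(E, g) = 7*(-1) = -7)
W(c) = 2*c*(-7 + c) (W(c) = (c + c)*(c - 7) = (2*c)*(-7 + c) = 2*c*(-7 + c))
-W(279) = -2*279*(-7 + 279) = -2*279*272 = -1*151776 = -151776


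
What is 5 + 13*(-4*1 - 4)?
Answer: -99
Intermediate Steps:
5 + 13*(-4*1 - 4) = 5 + 13*(-4 - 4) = 5 + 13*(-8) = 5 - 104 = -99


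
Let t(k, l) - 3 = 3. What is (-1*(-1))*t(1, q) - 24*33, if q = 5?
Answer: -786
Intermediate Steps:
t(k, l) = 6 (t(k, l) = 3 + 3 = 6)
(-1*(-1))*t(1, q) - 24*33 = -1*(-1)*6 - 24*33 = 1*6 - 792 = 6 - 792 = -786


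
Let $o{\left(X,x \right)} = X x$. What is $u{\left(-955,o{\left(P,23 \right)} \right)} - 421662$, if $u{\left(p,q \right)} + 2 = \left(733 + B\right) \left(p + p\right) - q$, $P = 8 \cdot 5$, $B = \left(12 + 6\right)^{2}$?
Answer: $-2441454$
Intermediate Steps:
$B = 324$ ($B = 18^{2} = 324$)
$P = 40$
$u{\left(p,q \right)} = -2 - q + 2114 p$ ($u{\left(p,q \right)} = -2 - \left(q - \left(733 + 324\right) \left(p + p\right)\right) = -2 + \left(1057 \cdot 2 p - q\right) = -2 + \left(2114 p - q\right) = -2 + \left(- q + 2114 p\right) = -2 - q + 2114 p$)
$u{\left(-955,o{\left(P,23 \right)} \right)} - 421662 = \left(-2 - 40 \cdot 23 + 2114 \left(-955\right)\right) - 421662 = \left(-2 - 920 - 2018870\right) - 421662 = -2019792 - 421662 = -2441454$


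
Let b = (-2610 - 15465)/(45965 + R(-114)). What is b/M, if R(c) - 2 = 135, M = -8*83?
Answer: 18075/30611728 ≈ 0.00059046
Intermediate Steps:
M = -664
R(c) = 137 (R(c) = 2 + 135 = 137)
b = -18075/46102 (b = (-2610 - 15465)/(45965 + 137) = -18075/46102 ≈ -0.39207)
b/M = -18075/46102/(-664) = -18075/46102*(-1/664) = 18075/30611728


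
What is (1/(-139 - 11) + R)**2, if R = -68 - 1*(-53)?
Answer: 5067001/22500 ≈ 225.20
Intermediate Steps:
R = -15 (R = -68 + 53 = -15)
(1/(-139 - 11) + R)**2 = (1/(-139 - 11) - 15)**2 = (1/(-150) - 15)**2 = (-1/150 - 15)**2 = (-2251/150)**2 = 5067001/22500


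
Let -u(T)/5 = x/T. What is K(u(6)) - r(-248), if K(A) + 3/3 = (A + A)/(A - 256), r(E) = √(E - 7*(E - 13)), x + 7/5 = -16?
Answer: -541/483 - √1579 ≈ -40.857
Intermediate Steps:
x = -87/5 (x = -7/5 - 16 = -87/5 ≈ -17.400)
u(T) = 87/T (u(T) = -(-87)/T = 87/T)
r(E) = √(91 - 6*E) (r(E) = √(E - 7*(-13 + E)) = √(E + (91 - 7*E)) = √(91 - 6*E))
K(A) = -1 + 2*A/(-256 + A) (K(A) = -1 + (A + A)/(A - 256) = -1 + (2*A)/(-256 + A) = -1 + 2*A/(-256 + A))
K(u(6)) - r(-248) = (256 + 87/6)/(-256 + 87/6) - √(91 - 6*(-248)) = (256 + 87*(⅙))/(-256 + 87*(⅙)) - √(91 + 1488) = (256 + 29/2)/(-256 + 29/2) - √1579 = (541/2)/(-483/2) - √1579 = -2/483*541/2 - √1579 = -541/483 - √1579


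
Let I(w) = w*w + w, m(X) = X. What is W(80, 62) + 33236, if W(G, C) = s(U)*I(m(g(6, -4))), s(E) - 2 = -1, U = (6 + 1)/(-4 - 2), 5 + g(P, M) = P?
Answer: 33238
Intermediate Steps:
g(P, M) = -5 + P
U = -7/6 (U = 7/(-6) = 7*(-1/6) = -7/6 ≈ -1.1667)
s(E) = 1 (s(E) = 2 - 1 = 1)
I(w) = w + w**2 (I(w) = w**2 + w = w + w**2)
W(G, C) = 2 (W(G, C) = 1*((-5 + 6)*(1 + (-5 + 6))) = 1*(1*(1 + 1)) = 1*(1*2) = 1*2 = 2)
W(80, 62) + 33236 = 2 + 33236 = 33238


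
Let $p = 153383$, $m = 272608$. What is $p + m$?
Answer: $425991$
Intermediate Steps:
$p + m = 153383 + 272608 = 425991$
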